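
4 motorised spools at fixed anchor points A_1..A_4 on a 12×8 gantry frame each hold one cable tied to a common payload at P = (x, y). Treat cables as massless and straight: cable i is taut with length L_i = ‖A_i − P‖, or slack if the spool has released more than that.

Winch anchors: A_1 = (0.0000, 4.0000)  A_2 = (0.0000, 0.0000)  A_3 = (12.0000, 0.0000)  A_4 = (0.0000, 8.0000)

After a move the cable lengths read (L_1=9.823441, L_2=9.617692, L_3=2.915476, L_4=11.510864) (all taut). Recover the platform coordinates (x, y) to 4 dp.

(9.5000, 1.5000)

expand ‖A_i−P‖²=L_i² and subtract eq 1 (q_i ≔ ‖A_i‖²−L_i²)
q_1 = 0.0000+16.0000−96.5000 = -80.5000
eq1−eq2 → [0.0000  8.0000]·P = 12.0000
eq1−eq3 → [-24.0000  8.0000]·P = -216.0000
eq1−eq4 → [0.0000  -8.0000]·P = -12.0000
2×2 solve → P = (9.5000, 1.5000)
check cable 4: ‖A_4−P‖² = 132.5000 ≈ L_4² = 132.5000 ✓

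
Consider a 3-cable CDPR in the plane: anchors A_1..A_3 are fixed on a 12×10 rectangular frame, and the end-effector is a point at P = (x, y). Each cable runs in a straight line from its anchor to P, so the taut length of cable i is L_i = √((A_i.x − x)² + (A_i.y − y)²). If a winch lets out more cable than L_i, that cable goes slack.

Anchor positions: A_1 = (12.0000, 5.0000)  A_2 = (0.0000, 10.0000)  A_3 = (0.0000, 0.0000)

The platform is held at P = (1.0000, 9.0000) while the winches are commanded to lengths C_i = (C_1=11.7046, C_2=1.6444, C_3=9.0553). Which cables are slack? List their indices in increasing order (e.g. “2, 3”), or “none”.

cable 1: L_1 = ‖A_1−P‖ = 11.7047;  C_1 = 11.7046 → taut
cable 2: L_2 = ‖A_2−P‖ = 1.4142;  C_2 = 1.6444 → slack
cable 3: L_3 = ‖A_3−P‖ = 9.0554;  C_3 = 9.0553 → taut

2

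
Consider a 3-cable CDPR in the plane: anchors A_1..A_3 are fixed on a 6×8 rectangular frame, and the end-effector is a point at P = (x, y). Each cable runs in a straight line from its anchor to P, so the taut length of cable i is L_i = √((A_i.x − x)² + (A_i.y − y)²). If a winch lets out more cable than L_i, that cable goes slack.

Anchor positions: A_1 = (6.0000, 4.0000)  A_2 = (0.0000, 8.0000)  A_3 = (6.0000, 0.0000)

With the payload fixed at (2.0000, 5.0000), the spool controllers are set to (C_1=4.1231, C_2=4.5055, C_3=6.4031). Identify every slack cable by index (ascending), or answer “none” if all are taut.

2

cable 1: √((4.0000)²+(-1.0000)²)=4.1231, C_1=4.1231: taut
cable 2: √((-2.0000)²+(3.0000)²)=3.6056, C_2=4.5055: slack
cable 3: √((4.0000)²+(-5.0000)²)=6.4031, C_3=6.4031: taut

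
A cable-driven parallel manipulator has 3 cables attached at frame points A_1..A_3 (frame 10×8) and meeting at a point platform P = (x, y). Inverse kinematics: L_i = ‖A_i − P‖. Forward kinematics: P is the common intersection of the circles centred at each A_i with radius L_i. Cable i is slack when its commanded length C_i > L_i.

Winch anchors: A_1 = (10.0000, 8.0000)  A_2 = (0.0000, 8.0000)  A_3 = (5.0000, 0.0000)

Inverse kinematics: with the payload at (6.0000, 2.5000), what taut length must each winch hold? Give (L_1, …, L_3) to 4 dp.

cable 1: Δx=4.0000, Δy=5.5000; L_1 = √(Δx²+Δy²) = 6.8007
cable 2: Δx=-6.0000, Δy=5.5000; L_2 = √(Δx²+Δy²) = 8.1394
cable 3: Δx=-1.0000, Δy=-2.5000; L_3 = √(Δx²+Δy²) = 2.6926

(6.8007, 8.1394, 2.6926)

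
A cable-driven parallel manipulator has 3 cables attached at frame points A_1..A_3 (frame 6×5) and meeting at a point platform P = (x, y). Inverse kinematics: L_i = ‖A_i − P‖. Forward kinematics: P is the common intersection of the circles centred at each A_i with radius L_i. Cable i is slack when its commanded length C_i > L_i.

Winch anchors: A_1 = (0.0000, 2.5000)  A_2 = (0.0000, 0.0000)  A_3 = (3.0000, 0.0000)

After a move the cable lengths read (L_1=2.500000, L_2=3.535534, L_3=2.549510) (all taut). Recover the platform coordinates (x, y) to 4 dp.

(2.5000, 2.5000)

expand ‖A_i−P‖²=L_i² and subtract eq 1 (q_i ≔ ‖A_i‖²−L_i²)
q_1 = 0.0000+6.2500−6.2500 = 0.0000
eq1−eq2 → [0.0000  5.0000]·P = 12.5000
eq1−eq3 → [-6.0000  5.0000]·P = -2.5000
2×2 solve → P = (2.5000, 2.5000)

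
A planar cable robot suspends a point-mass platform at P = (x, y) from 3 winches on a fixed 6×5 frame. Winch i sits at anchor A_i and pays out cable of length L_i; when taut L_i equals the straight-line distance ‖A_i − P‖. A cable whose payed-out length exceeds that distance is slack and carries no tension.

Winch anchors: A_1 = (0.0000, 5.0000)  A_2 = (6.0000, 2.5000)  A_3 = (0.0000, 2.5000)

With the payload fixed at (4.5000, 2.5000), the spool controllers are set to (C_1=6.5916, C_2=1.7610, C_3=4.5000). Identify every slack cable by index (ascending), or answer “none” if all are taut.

cable 1: √((-4.5000)²+(2.5000)²)=5.1478, C_1=6.5916: slack
cable 2: √((1.5000)²+(0.0000)²)=1.5000, C_2=1.7610: slack
cable 3: √((-4.5000)²+(0.0000)²)=4.5000, C_3=4.5000: taut

1, 2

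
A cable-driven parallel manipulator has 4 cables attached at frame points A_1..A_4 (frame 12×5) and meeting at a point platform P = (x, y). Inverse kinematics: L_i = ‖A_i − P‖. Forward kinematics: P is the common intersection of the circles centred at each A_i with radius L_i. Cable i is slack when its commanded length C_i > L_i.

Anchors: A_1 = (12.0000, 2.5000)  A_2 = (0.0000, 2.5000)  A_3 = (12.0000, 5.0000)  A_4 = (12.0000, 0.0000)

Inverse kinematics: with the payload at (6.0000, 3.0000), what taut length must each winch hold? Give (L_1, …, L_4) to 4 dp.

(6.0208, 6.0208, 6.3246, 6.7082)

cable 1: Δx=6.0000, Δy=-0.5000; L_1 = √(Δx²+Δy²) = 6.0208
cable 2: Δx=-6.0000, Δy=-0.5000; L_2 = √(Δx²+Δy²) = 6.0208
cable 3: Δx=6.0000, Δy=2.0000; L_3 = √(Δx²+Δy²) = 6.3246
cable 4: Δx=6.0000, Δy=-3.0000; L_4 = √(Δx²+Δy²) = 6.7082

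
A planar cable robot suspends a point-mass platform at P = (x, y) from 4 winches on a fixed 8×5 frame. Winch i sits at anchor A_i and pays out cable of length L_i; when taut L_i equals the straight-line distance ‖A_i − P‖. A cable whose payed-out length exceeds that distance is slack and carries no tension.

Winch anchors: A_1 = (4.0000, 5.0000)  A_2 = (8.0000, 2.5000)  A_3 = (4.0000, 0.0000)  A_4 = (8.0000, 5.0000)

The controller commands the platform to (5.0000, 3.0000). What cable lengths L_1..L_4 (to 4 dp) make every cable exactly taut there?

L_1: Δ = A_1−P = (-1.0000, 2.0000) → ‖Δ‖ = √5.0000 = 2.2361
L_2: Δ = A_2−P = (3.0000, -0.5000) → ‖Δ‖ = √9.2500 = 3.0414
L_3: Δ = A_3−P = (-1.0000, -3.0000) → ‖Δ‖ = √10.0000 = 3.1623
L_4: Δ = A_4−P = (3.0000, 2.0000) → ‖Δ‖ = √13.0000 = 3.6056

(2.2361, 3.0414, 3.1623, 3.6056)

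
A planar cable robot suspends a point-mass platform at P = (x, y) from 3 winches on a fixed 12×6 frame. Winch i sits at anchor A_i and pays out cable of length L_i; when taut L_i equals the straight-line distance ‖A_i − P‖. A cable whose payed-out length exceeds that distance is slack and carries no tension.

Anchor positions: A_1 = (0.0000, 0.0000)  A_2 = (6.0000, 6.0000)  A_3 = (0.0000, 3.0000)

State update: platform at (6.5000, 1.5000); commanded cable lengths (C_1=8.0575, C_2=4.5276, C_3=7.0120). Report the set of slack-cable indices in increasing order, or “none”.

i=1: geometric 6.6708 vs commanded 8.0575 ⇒ slack
i=2: geometric 4.5277 vs commanded 4.5276 ⇒ taut
i=3: geometric 6.6708 vs commanded 7.0120 ⇒ slack

1, 3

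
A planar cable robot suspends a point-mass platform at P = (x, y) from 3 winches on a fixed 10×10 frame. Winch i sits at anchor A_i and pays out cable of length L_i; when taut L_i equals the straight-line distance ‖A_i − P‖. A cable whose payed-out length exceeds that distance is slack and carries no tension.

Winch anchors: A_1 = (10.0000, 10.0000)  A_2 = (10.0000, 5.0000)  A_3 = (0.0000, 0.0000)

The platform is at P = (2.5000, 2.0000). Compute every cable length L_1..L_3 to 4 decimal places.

(10.9659, 8.0777, 3.2016)

L_1: Δ = A_1−P = (7.5000, 8.0000) → ‖Δ‖ = √120.2500 = 10.9659
L_2: Δ = A_2−P = (7.5000, 3.0000) → ‖Δ‖ = √65.2500 = 8.0777
L_3: Δ = A_3−P = (-2.5000, -2.0000) → ‖Δ‖ = √10.2500 = 3.2016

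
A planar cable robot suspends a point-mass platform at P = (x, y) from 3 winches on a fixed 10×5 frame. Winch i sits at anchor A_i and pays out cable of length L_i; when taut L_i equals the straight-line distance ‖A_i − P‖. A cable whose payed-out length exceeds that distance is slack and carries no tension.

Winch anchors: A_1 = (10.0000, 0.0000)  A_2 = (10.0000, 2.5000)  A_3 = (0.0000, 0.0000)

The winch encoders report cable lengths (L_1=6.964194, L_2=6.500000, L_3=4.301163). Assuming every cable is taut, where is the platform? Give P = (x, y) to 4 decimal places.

expand ‖A_i−P‖²=L_i² and subtract eq 1 (q_i ≔ ‖A_i‖²−L_i²)
q_1 = 100.0000+0.0000−48.5000 = 51.5000
eq1−eq2 → [0.0000  -5.0000]·P = -12.5000
eq1−eq3 → [20.0000  0.0000]·P = 70.0000
2×2 solve → P = (3.5000, 2.5000)

(3.5000, 2.5000)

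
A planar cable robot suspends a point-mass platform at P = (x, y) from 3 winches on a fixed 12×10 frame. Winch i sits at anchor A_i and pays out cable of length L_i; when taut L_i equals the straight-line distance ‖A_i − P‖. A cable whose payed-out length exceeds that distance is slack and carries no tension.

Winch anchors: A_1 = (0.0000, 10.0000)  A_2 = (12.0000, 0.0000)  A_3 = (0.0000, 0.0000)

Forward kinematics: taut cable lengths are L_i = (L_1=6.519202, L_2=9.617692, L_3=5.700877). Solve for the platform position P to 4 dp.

circle eqns → linear via eq_j − eq_1; set c_j = A_j·A_j − L_j²
c_1 = 0.0000+100.0000−42.5000 = 57.5000
-24.0000·x + 20.0000·y = c_1−c_2 = 6.0000
0.0000·x + 20.0000·y = c_1−c_3 = 90.0000
solve first two rows → x=3.5000, y=4.5000

(3.5000, 4.5000)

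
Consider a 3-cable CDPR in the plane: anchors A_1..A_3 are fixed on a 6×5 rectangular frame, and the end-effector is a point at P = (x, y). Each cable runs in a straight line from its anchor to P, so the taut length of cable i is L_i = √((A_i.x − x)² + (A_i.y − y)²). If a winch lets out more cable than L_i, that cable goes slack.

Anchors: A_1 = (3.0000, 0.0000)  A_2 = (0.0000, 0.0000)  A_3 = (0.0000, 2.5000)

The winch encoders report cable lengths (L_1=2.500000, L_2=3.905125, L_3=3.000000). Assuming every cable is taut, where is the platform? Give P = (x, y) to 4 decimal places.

(3.0000, 2.5000)

expand ‖A_i−P‖²=L_i² and subtract eq 1 (c_i ≔ ‖A_i‖²−L_i²)
c_1 = 9.0000+0.0000−6.2500 = 2.7500
eq1−eq2 → [6.0000  0.0000]·P = 18.0000
eq1−eq3 → [6.0000  -5.0000]·P = 5.5000
2×2 solve → P = (3.0000, 2.5000)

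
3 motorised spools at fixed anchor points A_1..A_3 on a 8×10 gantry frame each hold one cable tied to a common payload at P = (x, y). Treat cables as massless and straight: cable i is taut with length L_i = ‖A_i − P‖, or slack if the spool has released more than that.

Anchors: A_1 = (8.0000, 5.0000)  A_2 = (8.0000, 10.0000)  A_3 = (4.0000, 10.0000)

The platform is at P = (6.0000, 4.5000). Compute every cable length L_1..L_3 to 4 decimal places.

(2.0616, 5.8523, 5.8523)

L_1 = √((8.0000−6.0000)² + (5.0000−4.5000)²) = 2.0616
L_2 = √((8.0000−6.0000)² + (10.0000−4.5000)²) = 5.8523
L_3 = √((4.0000−6.0000)² + (10.0000−4.5000)²) = 5.8523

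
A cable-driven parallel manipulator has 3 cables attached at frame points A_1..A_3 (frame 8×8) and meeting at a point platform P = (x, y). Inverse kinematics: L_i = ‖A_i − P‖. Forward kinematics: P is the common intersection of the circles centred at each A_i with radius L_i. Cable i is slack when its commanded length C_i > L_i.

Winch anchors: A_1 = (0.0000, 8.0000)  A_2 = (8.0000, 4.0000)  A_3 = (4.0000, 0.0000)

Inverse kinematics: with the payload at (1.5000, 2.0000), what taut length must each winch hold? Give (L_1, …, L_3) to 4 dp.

(6.1847, 6.8007, 3.2016)

cable 1: Δx=-1.5000, Δy=6.0000; L_1 = √(Δx²+Δy²) = 6.1847
cable 2: Δx=6.5000, Δy=2.0000; L_2 = √(Δx²+Δy²) = 6.8007
cable 3: Δx=2.5000, Δy=-2.0000; L_3 = √(Δx²+Δy²) = 3.2016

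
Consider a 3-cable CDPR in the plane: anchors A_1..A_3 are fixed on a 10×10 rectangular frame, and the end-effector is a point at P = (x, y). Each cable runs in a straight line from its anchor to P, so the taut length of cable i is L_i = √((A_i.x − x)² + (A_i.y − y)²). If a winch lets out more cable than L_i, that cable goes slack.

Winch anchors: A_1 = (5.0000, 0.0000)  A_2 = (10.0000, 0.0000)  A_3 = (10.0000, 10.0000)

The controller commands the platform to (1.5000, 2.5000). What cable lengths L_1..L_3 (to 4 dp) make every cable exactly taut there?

(4.3012, 8.8600, 11.3358)

L_1: Δ = A_1−P = (3.5000, -2.5000) → ‖Δ‖ = √18.5000 = 4.3012
L_2: Δ = A_2−P = (8.5000, -2.5000) → ‖Δ‖ = √78.5000 = 8.8600
L_3: Δ = A_3−P = (8.5000, 7.5000) → ‖Δ‖ = √128.5000 = 11.3358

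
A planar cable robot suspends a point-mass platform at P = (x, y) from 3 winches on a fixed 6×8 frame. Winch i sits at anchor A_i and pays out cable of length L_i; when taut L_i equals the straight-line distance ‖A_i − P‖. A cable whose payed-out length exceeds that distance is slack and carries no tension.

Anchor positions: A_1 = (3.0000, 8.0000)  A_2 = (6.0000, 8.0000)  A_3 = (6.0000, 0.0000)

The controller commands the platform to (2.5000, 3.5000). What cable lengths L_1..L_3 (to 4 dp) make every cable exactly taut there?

(4.5277, 5.7009, 4.9497)

L_1: Δ = A_1−P = (0.5000, 4.5000) → ‖Δ‖ = √20.5000 = 4.5277
L_2: Δ = A_2−P = (3.5000, 4.5000) → ‖Δ‖ = √32.5000 = 5.7009
L_3: Δ = A_3−P = (3.5000, -3.5000) → ‖Δ‖ = √24.5000 = 4.9497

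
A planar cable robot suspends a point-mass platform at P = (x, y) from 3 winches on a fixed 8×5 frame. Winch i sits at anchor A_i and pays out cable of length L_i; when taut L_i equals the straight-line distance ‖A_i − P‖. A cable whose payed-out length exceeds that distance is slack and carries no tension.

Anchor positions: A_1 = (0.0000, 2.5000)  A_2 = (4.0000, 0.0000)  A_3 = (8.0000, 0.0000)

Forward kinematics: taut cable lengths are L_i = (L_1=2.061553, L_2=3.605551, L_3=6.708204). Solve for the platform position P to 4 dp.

(2.0000, 3.0000)

circle eqns → linear via eq_j − eq_1; set q_j = A_j·A_j − L_j²
q_1 = 0.0000+6.2500−4.2500 = 2.0000
-8.0000·x + 5.0000·y = q_1−q_2 = -1.0000
-16.0000·x + 5.0000·y = q_1−q_3 = -17.0000
solve first two rows → x=2.0000, y=3.0000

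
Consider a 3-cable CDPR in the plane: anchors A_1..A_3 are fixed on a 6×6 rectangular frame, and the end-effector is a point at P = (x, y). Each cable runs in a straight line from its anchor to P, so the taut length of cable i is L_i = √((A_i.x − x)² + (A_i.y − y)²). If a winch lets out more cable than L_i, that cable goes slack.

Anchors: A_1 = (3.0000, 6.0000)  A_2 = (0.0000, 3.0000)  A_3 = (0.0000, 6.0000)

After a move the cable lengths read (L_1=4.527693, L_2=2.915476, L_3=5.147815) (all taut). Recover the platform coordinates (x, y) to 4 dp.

circle eqns → linear via eq_j − eq_1; set c_j = A_j·A_j − L_j²
c_1 = 9.0000+36.0000−20.5000 = 24.5000
6.0000·x + 6.0000·y = c_1−c_2 = 24.0000
6.0000·x + 0.0000·y = c_1−c_3 = 15.0000
solve first two rows → x=2.5000, y=1.5000

(2.5000, 1.5000)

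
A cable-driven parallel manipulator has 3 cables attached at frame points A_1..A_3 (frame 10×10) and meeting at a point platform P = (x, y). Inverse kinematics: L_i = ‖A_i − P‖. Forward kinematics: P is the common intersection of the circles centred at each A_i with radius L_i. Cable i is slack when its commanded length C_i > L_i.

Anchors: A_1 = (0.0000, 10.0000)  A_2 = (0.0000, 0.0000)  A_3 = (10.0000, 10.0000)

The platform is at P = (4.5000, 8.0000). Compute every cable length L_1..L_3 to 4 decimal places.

L_1: Δ = A_1−P = (-4.5000, 2.0000) → ‖Δ‖ = √24.2500 = 4.9244
L_2: Δ = A_2−P = (-4.5000, -8.0000) → ‖Δ‖ = √84.2500 = 9.1788
L_3: Δ = A_3−P = (5.5000, 2.0000) → ‖Δ‖ = √34.2500 = 5.8523

(4.9244, 9.1788, 5.8523)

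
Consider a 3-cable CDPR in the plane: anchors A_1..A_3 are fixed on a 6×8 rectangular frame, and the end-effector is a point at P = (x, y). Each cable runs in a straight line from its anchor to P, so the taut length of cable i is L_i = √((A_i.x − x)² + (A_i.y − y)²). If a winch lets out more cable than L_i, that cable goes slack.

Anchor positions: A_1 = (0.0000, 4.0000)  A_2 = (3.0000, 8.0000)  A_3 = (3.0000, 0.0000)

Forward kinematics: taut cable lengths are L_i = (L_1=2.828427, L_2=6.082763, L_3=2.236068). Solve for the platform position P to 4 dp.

expand ‖A_i−P‖²=L_i² and subtract eq 1 (q_i ≔ ‖A_i‖²−L_i²)
q_1 = 0.0000+16.0000−8.0000 = 8.0000
eq1−eq2 → [-6.0000  -8.0000]·P = -28.0000
eq1−eq3 → [-6.0000  8.0000]·P = 4.0000
2×2 solve → P = (2.0000, 2.0000)

(2.0000, 2.0000)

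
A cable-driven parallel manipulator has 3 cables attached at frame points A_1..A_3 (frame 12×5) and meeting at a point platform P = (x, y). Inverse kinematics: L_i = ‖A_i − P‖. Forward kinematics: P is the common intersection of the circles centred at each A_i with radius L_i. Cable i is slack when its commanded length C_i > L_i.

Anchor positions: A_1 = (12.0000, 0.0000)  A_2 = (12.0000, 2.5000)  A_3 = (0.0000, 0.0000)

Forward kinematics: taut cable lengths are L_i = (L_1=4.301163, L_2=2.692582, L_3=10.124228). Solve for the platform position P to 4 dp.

(9.5000, 3.5000)

each cable: (A_i−P)·(A_i−P) = L_i²; let q_i = ‖A_i‖²−L_i²
q_1 = 144.0000+0.0000−18.5000 = 125.5000
row 1: 0.0000x − 5.0000y = -17.5000  (q_2=143.0000)
row 2: 24.0000x + 0.0000y = 228.0000  (q_3=-102.5000)
Cramer on rows 1–2 → x = 9.5000, y = 3.5000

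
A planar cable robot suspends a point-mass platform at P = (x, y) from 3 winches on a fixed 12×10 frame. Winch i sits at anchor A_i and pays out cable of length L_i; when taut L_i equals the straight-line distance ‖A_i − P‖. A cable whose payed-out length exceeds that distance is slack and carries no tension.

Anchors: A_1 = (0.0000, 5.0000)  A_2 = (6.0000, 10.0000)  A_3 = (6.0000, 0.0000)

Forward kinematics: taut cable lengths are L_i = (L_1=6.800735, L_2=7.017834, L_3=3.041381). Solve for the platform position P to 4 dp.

each cable: (A_i−P)·(A_i−P) = L_i²; let k_i = ‖A_i‖²−L_i²
k_1 = 0.0000+25.0000−46.2500 = -21.2500
row 1: -12.0000x − 10.0000y = -108.0000  (k_2=86.7500)
row 2: -12.0000x + 10.0000y = -48.0000  (k_3=26.7500)
Cramer on rows 1–2 → x = 6.5000, y = 3.0000

(6.5000, 3.0000)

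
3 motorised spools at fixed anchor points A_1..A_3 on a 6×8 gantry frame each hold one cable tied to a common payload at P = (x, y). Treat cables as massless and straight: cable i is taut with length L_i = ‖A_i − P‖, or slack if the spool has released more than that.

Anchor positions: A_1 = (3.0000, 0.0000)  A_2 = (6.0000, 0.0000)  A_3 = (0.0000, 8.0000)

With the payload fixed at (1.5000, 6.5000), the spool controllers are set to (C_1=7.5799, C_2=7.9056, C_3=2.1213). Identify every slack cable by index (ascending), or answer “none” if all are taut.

cable 1: L_1 = ‖A_1−P‖ = 6.6708;  C_1 = 7.5799 → slack
cable 2: L_2 = ‖A_2−P‖ = 7.9057;  C_2 = 7.9056 → taut
cable 3: L_3 = ‖A_3−P‖ = 2.1213;  C_3 = 2.1213 → taut

1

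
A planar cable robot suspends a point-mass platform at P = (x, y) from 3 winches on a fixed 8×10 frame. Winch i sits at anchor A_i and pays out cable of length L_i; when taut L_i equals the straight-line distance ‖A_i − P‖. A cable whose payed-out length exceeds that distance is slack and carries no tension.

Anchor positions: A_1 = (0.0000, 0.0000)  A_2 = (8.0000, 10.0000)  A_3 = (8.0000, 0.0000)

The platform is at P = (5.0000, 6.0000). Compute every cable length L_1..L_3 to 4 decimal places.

cable 1: Δx=-5.0000, Δy=-6.0000; L_1 = √(Δx²+Δy²) = 7.8102
cable 2: Δx=3.0000, Δy=4.0000; L_2 = √(Δx²+Δy²) = 5.0000
cable 3: Δx=3.0000, Δy=-6.0000; L_3 = √(Δx²+Δy²) = 6.7082

(7.8102, 5.0000, 6.7082)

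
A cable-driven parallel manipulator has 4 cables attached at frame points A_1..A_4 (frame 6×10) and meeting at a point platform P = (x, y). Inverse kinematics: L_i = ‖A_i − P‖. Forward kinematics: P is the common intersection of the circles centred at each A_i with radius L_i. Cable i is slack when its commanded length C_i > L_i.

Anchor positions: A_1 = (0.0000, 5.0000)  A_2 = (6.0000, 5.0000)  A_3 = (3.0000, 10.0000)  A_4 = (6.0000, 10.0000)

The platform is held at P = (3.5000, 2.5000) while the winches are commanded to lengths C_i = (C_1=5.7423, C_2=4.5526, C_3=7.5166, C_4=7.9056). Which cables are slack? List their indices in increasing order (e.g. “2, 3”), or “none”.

1, 2

cable 1: L_1 = ‖A_1−P‖ = 4.3012;  C_1 = 5.7423 → slack
cable 2: L_2 = ‖A_2−P‖ = 3.5355;  C_2 = 4.5526 → slack
cable 3: L_3 = ‖A_3−P‖ = 7.5166;  C_3 = 7.5166 → taut
cable 4: L_4 = ‖A_4−P‖ = 7.9057;  C_4 = 7.9056 → taut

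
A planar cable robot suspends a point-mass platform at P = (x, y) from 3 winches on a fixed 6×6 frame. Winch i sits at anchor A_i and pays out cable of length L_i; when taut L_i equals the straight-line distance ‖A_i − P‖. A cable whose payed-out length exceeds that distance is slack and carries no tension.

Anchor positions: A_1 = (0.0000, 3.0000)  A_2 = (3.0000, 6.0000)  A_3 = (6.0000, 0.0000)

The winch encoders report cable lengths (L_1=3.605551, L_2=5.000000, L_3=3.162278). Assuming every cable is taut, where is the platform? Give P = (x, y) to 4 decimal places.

(3.0000, 1.0000)

each cable: (A_i−P)·(A_i−P) = L_i²; let k_i = ‖A_i‖²−L_i²
k_1 = 0.0000+9.0000−13.0000 = -4.0000
row 1: -6.0000x − 6.0000y = -24.0000  (k_2=20.0000)
row 2: -12.0000x + 6.0000y = -30.0000  (k_3=26.0000)
Cramer on rows 1–2 → x = 3.0000, y = 1.0000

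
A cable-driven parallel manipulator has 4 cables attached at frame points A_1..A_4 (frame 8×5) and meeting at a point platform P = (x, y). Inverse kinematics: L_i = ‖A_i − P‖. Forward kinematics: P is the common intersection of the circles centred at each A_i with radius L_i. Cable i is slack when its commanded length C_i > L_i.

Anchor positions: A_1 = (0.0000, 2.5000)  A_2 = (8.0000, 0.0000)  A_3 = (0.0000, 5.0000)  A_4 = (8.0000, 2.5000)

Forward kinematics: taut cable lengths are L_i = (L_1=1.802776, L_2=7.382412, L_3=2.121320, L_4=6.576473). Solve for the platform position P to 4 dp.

expand ‖A_i−P‖²=L_i² and subtract eq 1 (k_i ≔ ‖A_i‖²−L_i²)
k_1 = 0.0000+6.2500−3.2500 = 3.0000
eq1−eq2 → [-16.0000  5.0000]·P = -6.5000
eq1−eq3 → [0.0000  -5.0000]·P = -17.5000
eq1−eq4 → [-16.0000  0.0000]·P = -24.0000
2×2 solve → P = (1.5000, 3.5000)
check cable 4: ‖A_4−P‖² = 43.2500 ≈ L_4² = 43.2500 ✓

(1.5000, 3.5000)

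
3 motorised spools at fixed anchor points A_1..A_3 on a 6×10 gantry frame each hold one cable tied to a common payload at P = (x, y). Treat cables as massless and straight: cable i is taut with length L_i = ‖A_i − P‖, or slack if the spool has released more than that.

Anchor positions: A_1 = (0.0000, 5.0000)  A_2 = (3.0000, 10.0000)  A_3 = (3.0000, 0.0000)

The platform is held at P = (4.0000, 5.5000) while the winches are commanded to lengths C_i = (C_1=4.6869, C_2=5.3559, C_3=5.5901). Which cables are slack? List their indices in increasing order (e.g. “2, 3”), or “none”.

cable 1: L_1 = ‖A_1−P‖ = 4.0311;  C_1 = 4.6869 → slack
cable 2: L_2 = ‖A_2−P‖ = 4.6098;  C_2 = 5.3559 → slack
cable 3: L_3 = ‖A_3−P‖ = 5.5902;  C_3 = 5.5901 → taut

1, 2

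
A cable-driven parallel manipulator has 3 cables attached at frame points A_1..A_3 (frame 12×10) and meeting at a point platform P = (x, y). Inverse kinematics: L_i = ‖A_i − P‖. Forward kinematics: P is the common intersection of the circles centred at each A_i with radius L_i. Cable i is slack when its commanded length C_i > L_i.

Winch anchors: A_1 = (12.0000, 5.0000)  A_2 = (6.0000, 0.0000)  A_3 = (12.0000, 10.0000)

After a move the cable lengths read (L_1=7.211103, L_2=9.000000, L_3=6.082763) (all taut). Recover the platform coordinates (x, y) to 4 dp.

(6.0000, 9.0000)

expand ‖A_i−P‖²=L_i² and subtract eq 1 (k_i ≔ ‖A_i‖²−L_i²)
k_1 = 144.0000+25.0000−52.0000 = 117.0000
eq1−eq2 → [12.0000  10.0000]·P = 162.0000
eq1−eq3 → [0.0000  -10.0000]·P = -90.0000
2×2 solve → P = (6.0000, 9.0000)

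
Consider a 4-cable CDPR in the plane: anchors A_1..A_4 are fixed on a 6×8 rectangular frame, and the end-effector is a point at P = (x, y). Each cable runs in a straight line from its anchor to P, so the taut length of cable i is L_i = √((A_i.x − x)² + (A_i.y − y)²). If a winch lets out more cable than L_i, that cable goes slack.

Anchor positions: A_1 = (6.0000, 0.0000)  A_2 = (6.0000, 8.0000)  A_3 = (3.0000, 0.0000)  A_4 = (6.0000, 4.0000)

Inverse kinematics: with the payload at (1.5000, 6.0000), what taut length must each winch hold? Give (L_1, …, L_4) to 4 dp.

L_1: Δ = A_1−P = (4.5000, -6.0000) → ‖Δ‖ = √56.2500 = 7.5000
L_2: Δ = A_2−P = (4.5000, 2.0000) → ‖Δ‖ = √24.2500 = 4.9244
L_3: Δ = A_3−P = (1.5000, -6.0000) → ‖Δ‖ = √38.2500 = 6.1847
L_4: Δ = A_4−P = (4.5000, -2.0000) → ‖Δ‖ = √24.2500 = 4.9244

(7.5000, 4.9244, 6.1847, 4.9244)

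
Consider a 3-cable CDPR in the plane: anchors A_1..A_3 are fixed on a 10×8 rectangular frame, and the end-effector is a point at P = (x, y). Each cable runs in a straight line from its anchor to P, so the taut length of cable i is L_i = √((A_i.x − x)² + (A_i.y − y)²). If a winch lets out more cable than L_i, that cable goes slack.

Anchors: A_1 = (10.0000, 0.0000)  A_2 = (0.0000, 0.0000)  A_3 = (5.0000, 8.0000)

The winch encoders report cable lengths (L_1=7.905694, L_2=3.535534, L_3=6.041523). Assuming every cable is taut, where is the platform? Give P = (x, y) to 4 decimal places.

(2.5000, 2.5000)

each cable: (A_i−P)·(A_i−P) = L_i²; let q_i = ‖A_i‖²−L_i²
q_1 = 100.0000+0.0000−62.5000 = 37.5000
row 1: 20.0000x + 0.0000y = 50.0000  (q_2=-12.5000)
row 2: 10.0000x − 16.0000y = -15.0000  (q_3=52.5000)
Cramer on rows 1–2 → x = 2.5000, y = 2.5000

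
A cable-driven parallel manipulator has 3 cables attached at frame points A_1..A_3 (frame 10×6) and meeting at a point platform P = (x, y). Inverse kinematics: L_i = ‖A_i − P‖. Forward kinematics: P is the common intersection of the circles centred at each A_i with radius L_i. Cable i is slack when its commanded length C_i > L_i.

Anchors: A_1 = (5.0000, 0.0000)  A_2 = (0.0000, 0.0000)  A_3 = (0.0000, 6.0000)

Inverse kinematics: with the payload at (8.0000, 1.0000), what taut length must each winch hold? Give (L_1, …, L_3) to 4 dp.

(3.1623, 8.0623, 9.4340)

cable 1: Δx=-3.0000, Δy=-1.0000; L_1 = √(Δx²+Δy²) = 3.1623
cable 2: Δx=-8.0000, Δy=-1.0000; L_2 = √(Δx²+Δy²) = 8.0623
cable 3: Δx=-8.0000, Δy=5.0000; L_3 = √(Δx²+Δy²) = 9.4340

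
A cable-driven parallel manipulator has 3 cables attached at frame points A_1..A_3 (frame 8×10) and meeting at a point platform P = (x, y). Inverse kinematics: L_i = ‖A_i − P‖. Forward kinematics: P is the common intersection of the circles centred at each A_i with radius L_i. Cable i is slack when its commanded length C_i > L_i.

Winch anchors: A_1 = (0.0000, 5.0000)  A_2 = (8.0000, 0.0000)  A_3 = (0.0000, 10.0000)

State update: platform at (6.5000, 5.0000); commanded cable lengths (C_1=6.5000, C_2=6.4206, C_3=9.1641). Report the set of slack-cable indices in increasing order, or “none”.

2, 3

cable 1: √((-6.5000)²+(0.0000)²)=6.5000, C_1=6.5000: taut
cable 2: √((1.5000)²+(-5.0000)²)=5.2202, C_2=6.4206: slack
cable 3: √((-6.5000)²+(5.0000)²)=8.2006, C_3=9.1641: slack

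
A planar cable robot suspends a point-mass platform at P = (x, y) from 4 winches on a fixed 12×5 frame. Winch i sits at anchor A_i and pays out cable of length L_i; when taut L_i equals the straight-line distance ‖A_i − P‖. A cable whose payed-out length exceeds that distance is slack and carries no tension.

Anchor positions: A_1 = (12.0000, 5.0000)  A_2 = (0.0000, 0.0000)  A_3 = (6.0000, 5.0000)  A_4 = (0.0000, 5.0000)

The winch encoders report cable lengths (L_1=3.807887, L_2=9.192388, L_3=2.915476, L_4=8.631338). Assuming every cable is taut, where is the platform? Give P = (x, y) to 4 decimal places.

(8.5000, 3.5000)

expand ‖A_i−P‖²=L_i² and subtract eq 1 (c_i ≔ ‖A_i‖²−L_i²)
c_1 = 144.0000+25.0000−14.5000 = 154.5000
eq1−eq2 → [24.0000  10.0000]·P = 239.0000
eq1−eq3 → [12.0000  0.0000]·P = 102.0000
eq1−eq4 → [24.0000  0.0000]·P = 204.0000
2×2 solve → P = (8.5000, 3.5000)
check cable 4: ‖A_4−P‖² = 74.5000 ≈ L_4² = 74.5000 ✓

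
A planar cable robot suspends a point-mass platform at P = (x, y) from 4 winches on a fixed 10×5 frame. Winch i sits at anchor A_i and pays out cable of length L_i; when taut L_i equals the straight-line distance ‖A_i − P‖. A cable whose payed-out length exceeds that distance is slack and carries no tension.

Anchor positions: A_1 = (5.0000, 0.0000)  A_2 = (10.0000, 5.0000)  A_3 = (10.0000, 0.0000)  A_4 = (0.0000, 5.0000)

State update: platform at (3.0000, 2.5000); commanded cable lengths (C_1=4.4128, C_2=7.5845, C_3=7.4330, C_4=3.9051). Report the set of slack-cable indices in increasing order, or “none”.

1, 2

i=1: geometric 3.2016 vs commanded 4.4128 ⇒ slack
i=2: geometric 7.4330 vs commanded 7.5845 ⇒ slack
i=3: geometric 7.4330 vs commanded 7.4330 ⇒ taut
i=4: geometric 3.9051 vs commanded 3.9051 ⇒ taut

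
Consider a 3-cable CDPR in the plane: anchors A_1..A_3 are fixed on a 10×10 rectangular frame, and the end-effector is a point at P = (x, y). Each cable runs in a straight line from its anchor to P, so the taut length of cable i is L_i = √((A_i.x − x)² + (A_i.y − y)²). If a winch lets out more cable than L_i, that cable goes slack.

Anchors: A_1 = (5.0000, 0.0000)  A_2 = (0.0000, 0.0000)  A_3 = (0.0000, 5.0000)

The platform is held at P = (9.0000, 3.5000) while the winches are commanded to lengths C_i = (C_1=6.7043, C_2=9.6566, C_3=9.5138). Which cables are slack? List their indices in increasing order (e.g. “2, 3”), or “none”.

cable 1: L_1 = ‖A_1−P‖ = 5.3151;  C_1 = 6.7043 → slack
cable 2: L_2 = ‖A_2−P‖ = 9.6566;  C_2 = 9.6566 → taut
cable 3: L_3 = ‖A_3−P‖ = 9.1241;  C_3 = 9.5138 → slack

1, 3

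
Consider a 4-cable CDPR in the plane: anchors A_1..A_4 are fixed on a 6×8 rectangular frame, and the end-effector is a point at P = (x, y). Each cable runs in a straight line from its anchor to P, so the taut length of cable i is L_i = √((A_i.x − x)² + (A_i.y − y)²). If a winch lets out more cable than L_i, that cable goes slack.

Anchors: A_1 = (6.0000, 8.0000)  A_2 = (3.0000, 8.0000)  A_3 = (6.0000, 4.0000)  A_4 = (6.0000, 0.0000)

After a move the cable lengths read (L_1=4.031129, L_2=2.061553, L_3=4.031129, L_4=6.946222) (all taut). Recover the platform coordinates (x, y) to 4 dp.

each cable: (A_i−P)·(A_i−P) = L_i²; let q_i = ‖A_i‖²−L_i²
q_1 = 36.0000+64.0000−16.2500 = 83.7500
row 1: 6.0000x + 0.0000y = 15.0000  (q_2=68.7500)
row 2: 0.0000x + 8.0000y = 48.0000  (q_3=35.7500)
row 3: 0.0000x + 16.0000y = 96.0000  (q_4=-12.2500)
Cramer on rows 1–2 → x = 2.5000, y = 6.0000
check cable 4: ‖A_4−P‖² = 48.2500 ≈ L_4² = 48.2500 ✓

(2.5000, 6.0000)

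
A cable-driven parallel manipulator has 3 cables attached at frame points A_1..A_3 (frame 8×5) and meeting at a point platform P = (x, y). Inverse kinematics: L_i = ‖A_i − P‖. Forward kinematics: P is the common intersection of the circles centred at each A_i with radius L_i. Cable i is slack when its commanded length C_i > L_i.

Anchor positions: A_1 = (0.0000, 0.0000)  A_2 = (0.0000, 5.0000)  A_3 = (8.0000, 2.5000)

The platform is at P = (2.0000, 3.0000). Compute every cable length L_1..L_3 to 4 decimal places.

L_1 = √((0.0000−2.0000)² + (0.0000−3.0000)²) = 3.6056
L_2 = √((0.0000−2.0000)² + (5.0000−3.0000)²) = 2.8284
L_3 = √((8.0000−2.0000)² + (2.5000−3.0000)²) = 6.0208

(3.6056, 2.8284, 6.0208)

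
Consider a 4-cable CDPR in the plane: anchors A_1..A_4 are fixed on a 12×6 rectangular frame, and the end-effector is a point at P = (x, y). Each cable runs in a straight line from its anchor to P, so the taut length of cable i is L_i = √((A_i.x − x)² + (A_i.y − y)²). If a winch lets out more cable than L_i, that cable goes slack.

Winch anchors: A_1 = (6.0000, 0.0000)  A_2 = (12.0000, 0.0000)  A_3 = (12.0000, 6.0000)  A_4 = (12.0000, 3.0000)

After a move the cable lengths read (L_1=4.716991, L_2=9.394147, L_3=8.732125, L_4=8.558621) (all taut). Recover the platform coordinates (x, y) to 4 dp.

(3.5000, 4.0000)

expand ‖A_i−P‖²=L_i² and subtract eq 1 (k_i ≔ ‖A_i‖²−L_i²)
k_1 = 36.0000+0.0000−22.2500 = 13.7500
eq1−eq2 → [-12.0000  0.0000]·P = -42.0000
eq1−eq3 → [-12.0000  -12.0000]·P = -90.0000
eq1−eq4 → [-12.0000  -6.0000]·P = -66.0000
2×2 solve → P = (3.5000, 4.0000)
check cable 4: ‖A_4−P‖² = 73.2500 ≈ L_4² = 73.2500 ✓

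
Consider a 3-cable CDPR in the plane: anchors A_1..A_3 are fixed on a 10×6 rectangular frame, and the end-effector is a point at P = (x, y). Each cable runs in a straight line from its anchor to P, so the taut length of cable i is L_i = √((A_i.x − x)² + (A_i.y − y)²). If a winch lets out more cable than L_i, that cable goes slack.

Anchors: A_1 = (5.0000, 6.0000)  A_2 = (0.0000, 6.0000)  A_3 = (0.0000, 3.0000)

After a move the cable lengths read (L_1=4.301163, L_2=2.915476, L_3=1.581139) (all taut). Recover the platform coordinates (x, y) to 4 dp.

each cable: (A_i−P)·(A_i−P) = L_i²; let k_i = ‖A_i‖²−L_i²
k_1 = 25.0000+36.0000−18.5000 = 42.5000
row 1: 10.0000x + 0.0000y = 15.0000  (k_2=27.5000)
row 2: 10.0000x + 6.0000y = 36.0000  (k_3=6.5000)
Cramer on rows 1–2 → x = 1.5000, y = 3.5000

(1.5000, 3.5000)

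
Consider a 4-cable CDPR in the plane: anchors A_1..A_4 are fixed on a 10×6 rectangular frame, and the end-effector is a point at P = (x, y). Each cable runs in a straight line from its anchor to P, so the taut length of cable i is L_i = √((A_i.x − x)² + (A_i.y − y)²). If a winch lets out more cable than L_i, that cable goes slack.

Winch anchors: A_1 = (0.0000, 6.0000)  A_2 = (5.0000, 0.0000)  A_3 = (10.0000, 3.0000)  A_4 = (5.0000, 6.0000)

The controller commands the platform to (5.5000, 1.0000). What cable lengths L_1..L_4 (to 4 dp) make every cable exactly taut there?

(7.4330, 1.1180, 4.9244, 5.0249)

L_1 = √((0.0000−5.5000)² + (6.0000−1.0000)²) = 7.4330
L_2 = √((5.0000−5.5000)² + (0.0000−1.0000)²) = 1.1180
L_3 = √((10.0000−5.5000)² + (3.0000−1.0000)²) = 4.9244
L_4 = √((5.0000−5.5000)² + (6.0000−1.0000)²) = 5.0249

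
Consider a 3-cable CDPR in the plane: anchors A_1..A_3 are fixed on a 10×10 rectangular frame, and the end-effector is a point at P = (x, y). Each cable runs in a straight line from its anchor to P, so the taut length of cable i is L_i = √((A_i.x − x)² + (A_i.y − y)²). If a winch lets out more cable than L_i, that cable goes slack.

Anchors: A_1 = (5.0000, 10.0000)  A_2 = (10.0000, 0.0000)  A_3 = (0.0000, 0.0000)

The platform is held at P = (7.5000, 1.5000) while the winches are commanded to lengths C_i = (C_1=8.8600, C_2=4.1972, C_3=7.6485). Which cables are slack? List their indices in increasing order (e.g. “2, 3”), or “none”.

2

i=1: geometric 8.8600 vs commanded 8.8600 ⇒ taut
i=2: geometric 2.9155 vs commanded 4.1972 ⇒ slack
i=3: geometric 7.6485 vs commanded 7.6485 ⇒ taut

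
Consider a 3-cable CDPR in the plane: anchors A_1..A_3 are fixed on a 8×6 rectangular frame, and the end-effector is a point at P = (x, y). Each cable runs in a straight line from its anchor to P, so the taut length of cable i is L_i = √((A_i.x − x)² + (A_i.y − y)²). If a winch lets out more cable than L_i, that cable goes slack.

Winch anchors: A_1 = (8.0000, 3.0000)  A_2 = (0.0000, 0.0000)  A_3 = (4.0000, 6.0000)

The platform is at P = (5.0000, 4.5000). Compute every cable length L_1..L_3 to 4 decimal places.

(3.3541, 6.7268, 1.8028)

cable 1: Δx=3.0000, Δy=-1.5000; L_1 = √(Δx²+Δy²) = 3.3541
cable 2: Δx=-5.0000, Δy=-4.5000; L_2 = √(Δx²+Δy²) = 6.7268
cable 3: Δx=-1.0000, Δy=1.5000; L_3 = √(Δx²+Δy²) = 1.8028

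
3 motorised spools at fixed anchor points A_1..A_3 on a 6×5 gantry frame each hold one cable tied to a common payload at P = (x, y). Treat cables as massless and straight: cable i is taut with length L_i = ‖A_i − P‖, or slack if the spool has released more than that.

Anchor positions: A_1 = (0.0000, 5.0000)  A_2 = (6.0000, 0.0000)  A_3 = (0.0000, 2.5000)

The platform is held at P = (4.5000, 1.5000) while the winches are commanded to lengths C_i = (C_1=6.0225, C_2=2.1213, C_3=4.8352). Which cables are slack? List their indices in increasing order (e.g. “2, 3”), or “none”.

1, 3

cable 1: √((-4.5000)²+(3.5000)²)=5.7009, C_1=6.0225: slack
cable 2: √((1.5000)²+(-1.5000)²)=2.1213, C_2=2.1213: taut
cable 3: √((-4.5000)²+(1.0000)²)=4.6098, C_3=4.8352: slack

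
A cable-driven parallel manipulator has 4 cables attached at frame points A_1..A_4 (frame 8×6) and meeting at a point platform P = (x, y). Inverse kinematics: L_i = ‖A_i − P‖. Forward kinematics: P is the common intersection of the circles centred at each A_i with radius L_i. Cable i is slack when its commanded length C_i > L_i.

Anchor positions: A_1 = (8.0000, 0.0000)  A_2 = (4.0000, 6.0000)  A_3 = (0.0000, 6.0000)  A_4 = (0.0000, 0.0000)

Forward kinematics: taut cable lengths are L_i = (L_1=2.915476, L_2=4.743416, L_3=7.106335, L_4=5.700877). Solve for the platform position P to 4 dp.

each cable: (A_i−P)·(A_i−P) = L_i²; let k_i = ‖A_i‖²−L_i²
k_1 = 64.0000+0.0000−8.5000 = 55.5000
row 1: 8.0000x − 12.0000y = 26.0000  (k_2=29.5000)
row 2: 16.0000x − 12.0000y = 70.0000  (k_3=-14.5000)
row 3: 16.0000x + 0.0000y = 88.0000  (k_4=-32.5000)
Cramer on rows 1–2 → x = 5.5000, y = 1.5000
check cable 4: ‖A_4−P‖² = 32.5000 ≈ L_4² = 32.5000 ✓

(5.5000, 1.5000)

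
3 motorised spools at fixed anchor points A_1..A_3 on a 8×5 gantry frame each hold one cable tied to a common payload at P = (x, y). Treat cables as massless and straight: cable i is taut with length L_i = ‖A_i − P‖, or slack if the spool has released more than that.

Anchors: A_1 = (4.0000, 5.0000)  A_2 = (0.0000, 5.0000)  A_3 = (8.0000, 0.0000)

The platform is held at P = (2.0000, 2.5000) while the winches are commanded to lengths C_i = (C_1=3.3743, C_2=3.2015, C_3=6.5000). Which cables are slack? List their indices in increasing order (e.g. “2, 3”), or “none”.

1

cable 1: √((2.0000)²+(2.5000)²)=3.2016, C_1=3.3743: slack
cable 2: √((-2.0000)²+(2.5000)²)=3.2016, C_2=3.2015: taut
cable 3: √((6.0000)²+(-2.5000)²)=6.5000, C_3=6.5000: taut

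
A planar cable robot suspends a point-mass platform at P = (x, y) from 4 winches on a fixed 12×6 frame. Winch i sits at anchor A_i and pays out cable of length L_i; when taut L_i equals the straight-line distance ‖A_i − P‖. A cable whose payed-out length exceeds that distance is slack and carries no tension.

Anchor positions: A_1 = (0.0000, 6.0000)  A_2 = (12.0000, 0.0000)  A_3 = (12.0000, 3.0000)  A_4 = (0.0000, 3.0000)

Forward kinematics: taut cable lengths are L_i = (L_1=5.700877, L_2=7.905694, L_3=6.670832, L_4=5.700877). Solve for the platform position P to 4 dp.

circle eqns → linear via eq_j − eq_1; set q_j = A_j·A_j − L_j²
q_1 = 0.0000+36.0000−32.5000 = 3.5000
-24.0000·x + 12.0000·y = q_1−q_2 = -78.0000
-24.0000·x + 6.0000·y = q_1−q_3 = -105.0000
0.0000·x + 6.0000·y = q_1−q_4 = 27.0000
solve first two rows → x=5.5000, y=4.5000
check cable 4: ‖A_4−P‖² = 32.5000 ≈ L_4² = 32.5000 ✓

(5.5000, 4.5000)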